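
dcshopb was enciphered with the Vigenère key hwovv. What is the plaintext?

Repeat the key across the ciphertext: hwovvhw
d(3)−h(7): -4≡22 → w
c(2)−w(22): -20≡6 → g
s(18)−o(14): 4 → e
h(7)−v(21): -14≡12 → m
o(14)−v(21): -7≡19 → t
p(15)−h(7): 8 → i
b(1)−w(22): -21≡5 → f

wgemtif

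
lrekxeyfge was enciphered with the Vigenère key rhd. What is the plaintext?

ukbtqbhydn

Repeat the key across the ciphertext: rhdrhdrhdr
l(11)−r(17): -6≡20 → u
r(17)−h(7): 10 → k
e(4)−d(3): 1 → b
k(10)−r(17): -7≡19 → t
x(23)−h(7): 16 → q
e(4)−d(3): 1 → b
y(24)−r(17): 7 → h
f(5)−h(7): -2≡24 → y
g(6)−d(3): 3 → d
e(4)−r(17): -13≡13 → n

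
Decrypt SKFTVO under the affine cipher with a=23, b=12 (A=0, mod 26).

YSLPXI

The inverse of 23 mod 26 is 17, since 23·17=391≡1. Apply D(y)=17·(y−12) mod 26:
S(18): 17·(18−12)=102≡24 → Y
K(10): 17·(10−12)=-34≡18 → S
F(5): 17·(5−12)=-119≡11 → L
T(19): 17·(19−12)=119≡15 → P
V(21): 17·(21−12)=153≡23 → X
O(14): 17·(14−12)=34≡8 → I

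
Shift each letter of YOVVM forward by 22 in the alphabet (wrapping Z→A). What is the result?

Y(24): 24+22=46≡20 → U
O(14): 14+22=36≡10 → K
V(21): 21+22=43≡17 → R
V(21): 21+22=43≡17 → R
M(12): 12+22=34≡8 → I

UKRRI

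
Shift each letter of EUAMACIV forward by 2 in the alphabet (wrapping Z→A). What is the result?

GWCOCEKX

E(4): 4+2=6 → G
U(20): 20+2=22 → W
A(0): 0+2=2 → C
M(12): 12+2=14 → O
A(0): 0+2=2 → C
C(2): 2+2=4 → E
I(8): 8+2=10 → K
V(21): 21+2=23 → X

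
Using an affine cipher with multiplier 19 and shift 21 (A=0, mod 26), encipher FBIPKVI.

MORUDER

F(5): 19·5+21=116≡12 → M
B(1): 19·1+21=40≡14 → O
I(8): 19·8+21=173≡17 → R
P(15): 19·15+21=306≡20 → U
K(10): 19·10+21=211≡3 → D
V(21): 19·21+21=420≡4 → E
I(8): 19·8+21=173≡17 → R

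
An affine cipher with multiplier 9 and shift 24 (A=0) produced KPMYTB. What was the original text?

The inverse of 9 mod 26 is 3, since 9·3=27≡1. Apply D(y)=3·(y−24) mod 26:
K(10): 3·(10−24)=-42≡10 → K
P(15): 3·(15−24)=-27≡25 → Z
M(12): 3·(12−24)=-36≡16 → Q
Y(24): 3·(24−24)=0 → A
T(19): 3·(19−24)=-15≡11 → L
B(1): 3·(1−24)=-69≡9 → J

KZQALJ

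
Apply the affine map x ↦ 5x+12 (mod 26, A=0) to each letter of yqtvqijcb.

y(24): 5·24+12=132≡2 → c
q(16): 5·16+12=92≡14 → o
t(19): 5·19+12=107≡3 → d
v(21): 5·21+12=117≡13 → n
q(16): 5·16+12=92≡14 → o
i(8): 5·8+12=52≡0 → a
j(9): 5·9+12=57≡5 → f
c(2): 5·2+12=22 → w
b(1): 5·1+12=17 → r

codnoafwr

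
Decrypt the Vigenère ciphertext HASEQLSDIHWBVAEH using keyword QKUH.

RQYXABYWSXCUFQKA

Repeat the key across the ciphertext: QKUHQKUHQKUHQKUH
H(7)−Q(16): -9≡17 → R
A(0)−K(10): -10≡16 → Q
S(18)−U(20): -2≡24 → Y
E(4)−H(7): -3≡23 → X
Q(16)−Q(16): 0 → A
L(11)−K(10): 1 → B
S(18)−U(20): -2≡24 → Y
D(3)−H(7): -4≡22 → W
I(8)−Q(16): -8≡18 → S
H(7)−K(10): -3≡23 → X
W(22)−U(20): 2 → C
B(1)−H(7): -6≡20 → U
V(21)−Q(16): 5 → F
A(0)−K(10): -10≡16 → Q
E(4)−U(20): -16≡10 → K
H(7)−H(7): 0 → A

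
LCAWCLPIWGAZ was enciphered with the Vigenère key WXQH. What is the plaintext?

Repeat the key across the ciphertext: WXQHWXQHWXQH
L(11)−W(22): -11≡15 → P
C(2)−X(23): -21≡5 → F
A(0)−Q(16): -16≡10 → K
W(22)−H(7): 15 → P
C(2)−W(22): -20≡6 → G
L(11)−X(23): -12≡14 → O
P(15)−Q(16): -1≡25 → Z
I(8)−H(7): 1 → B
W(22)−W(22): 0 → A
G(6)−X(23): -17≡9 → J
A(0)−Q(16): -16≡10 → K
Z(25)−H(7): 18 → S

PFKPGOZBAJKS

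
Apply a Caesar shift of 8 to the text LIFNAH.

TQNVIP

L(11): 11+8=19 → T
I(8): 8+8=16 → Q
F(5): 5+8=13 → N
N(13): 13+8=21 → V
A(0): 0+8=8 → I
H(7): 7+8=15 → P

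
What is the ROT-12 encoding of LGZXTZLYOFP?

XSLJFLXKARB

L(11): 11+12=23 → X
G(6): 6+12=18 → S
Z(25): 25+12=37≡11 → L
X(23): 23+12=35≡9 → J
T(19): 19+12=31≡5 → F
Z(25): 25+12=37≡11 → L
L(11): 11+12=23 → X
Y(24): 24+12=36≡10 → K
O(14): 14+12=26≡0 → A
F(5): 5+12=17 → R
P(15): 15+12=27≡1 → B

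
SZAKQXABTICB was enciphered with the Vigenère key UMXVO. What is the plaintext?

Repeat the key across the ciphertext: UMXVOUMXVOUM
S(18)−U(20): -2≡24 → Y
Z(25)−M(12): 13 → N
A(0)−X(23): -23≡3 → D
K(10)−V(21): -11≡15 → P
Q(16)−O(14): 2 → C
X(23)−U(20): 3 → D
A(0)−M(12): -12≡14 → O
B(1)−X(23): -22≡4 → E
T(19)−V(21): -2≡24 → Y
I(8)−O(14): -6≡20 → U
C(2)−U(20): -18≡8 → I
B(1)−M(12): -11≡15 → P

YNDPCDOEYUIP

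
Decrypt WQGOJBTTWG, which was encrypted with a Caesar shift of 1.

W(22): 22−1=21 → V
Q(16): 16−1=15 → P
G(6): 6−1=5 → F
O(14): 14−1=13 → N
J(9): 9−1=8 → I
B(1): 1−1=0 → A
T(19): 19−1=18 → S
T(19): 19−1=18 → S
W(22): 22−1=21 → V
G(6): 6−1=5 → F

VPFNIASSVF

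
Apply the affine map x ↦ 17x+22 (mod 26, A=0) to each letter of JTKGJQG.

J(9): 17·9+22=175≡19 → T
T(19): 17·19+22=345≡7 → H
K(10): 17·10+22=192≡10 → K
G(6): 17·6+22=124≡20 → U
J(9): 17·9+22=175≡19 → T
Q(16): 17·16+22=294≡8 → I
G(6): 17·6+22=124≡20 → U

THKUTIU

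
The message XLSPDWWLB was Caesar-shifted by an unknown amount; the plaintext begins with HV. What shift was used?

16

From the crib: X(23)−H(7)=16, so the shift is 16.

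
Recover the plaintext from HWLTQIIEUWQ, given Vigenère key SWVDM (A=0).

Repeat the key across the ciphertext: SWVDMSWVDMS
H(7)−S(18): -11≡15 → P
W(22)−W(22): 0 → A
L(11)−V(21): -10≡16 → Q
T(19)−D(3): 16 → Q
Q(16)−M(12): 4 → E
I(8)−S(18): -10≡16 → Q
I(8)−W(22): -14≡12 → M
E(4)−V(21): -17≡9 → J
U(20)−D(3): 17 → R
W(22)−M(12): 10 → K
Q(16)−S(18): -2≡24 → Y

PAQQEQMJRKY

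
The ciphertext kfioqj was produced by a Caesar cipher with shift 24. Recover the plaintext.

k(10): 10−24=-14≡12 → m
f(5): 5−24=-19≡7 → h
i(8): 8−24=-16≡10 → k
o(14): 14−24=-10≡16 → q
q(16): 16−24=-8≡18 → s
j(9): 9−24=-15≡11 → l

mhkqsl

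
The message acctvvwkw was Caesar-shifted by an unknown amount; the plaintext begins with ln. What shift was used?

15

From the crib: a(0)−l(11)=-11≡15, so the shift is 15.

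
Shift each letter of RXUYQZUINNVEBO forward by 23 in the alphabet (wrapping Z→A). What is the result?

OURVNWRFKKSBYL

R(17): 17+23=40≡14 → O
X(23): 23+23=46≡20 → U
U(20): 20+23=43≡17 → R
Y(24): 24+23=47≡21 → V
Q(16): 16+23=39≡13 → N
Z(25): 25+23=48≡22 → W
U(20): 20+23=43≡17 → R
I(8): 8+23=31≡5 → F
N(13): 13+23=36≡10 → K
N(13): 13+23=36≡10 → K
V(21): 21+23=44≡18 → S
E(4): 4+23=27≡1 → B
B(1): 1+23=24 → Y
O(14): 14+23=37≡11 → L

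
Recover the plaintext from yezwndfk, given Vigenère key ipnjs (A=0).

Repeat the key across the ciphertext: ipnjsipn
y(24)−i(8): 16 → q
e(4)−p(15): -11≡15 → p
z(25)−n(13): 12 → m
w(22)−j(9): 13 → n
n(13)−s(18): -5≡21 → v
d(3)−i(8): -5≡21 → v
f(5)−p(15): -10≡16 → q
k(10)−n(13): -3≡23 → x

qpmnvvqx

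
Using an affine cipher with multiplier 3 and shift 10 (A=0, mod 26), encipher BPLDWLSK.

B(1): 3·1+10=13 → N
P(15): 3·15+10=55≡3 → D
L(11): 3·11+10=43≡17 → R
D(3): 3·3+10=19 → T
W(22): 3·22+10=76≡24 → Y
L(11): 3·11+10=43≡17 → R
S(18): 3·18+10=64≡12 → M
K(10): 3·10+10=40≡14 → O

NDRTYRMO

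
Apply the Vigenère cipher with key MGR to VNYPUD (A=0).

HTPBAU

Repeat the key across the message: MGRMGR
V(21)+M(12): 33≡7 → H
N(13)+G(6): 19 → T
Y(24)+R(17): 41≡15 → P
P(15)+M(12): 27≡1 → B
U(20)+G(6): 26≡0 → A
D(3)+R(17): 20 → U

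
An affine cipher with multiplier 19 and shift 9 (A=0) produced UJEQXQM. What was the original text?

RAXZYZH

The inverse of 19 mod 26 is 11, since 19·11=209≡1. Apply D(y)=11·(y−9) mod 26:
U(20): 11·(20−9)=121≡17 → R
J(9): 11·(9−9)=0 → A
E(4): 11·(4−9)=-55≡23 → X
Q(16): 11·(16−9)=77≡25 → Z
X(23): 11·(23−9)=154≡24 → Y
Q(16): 11·(16−9)=77≡25 → Z
M(12): 11·(12−9)=33≡7 → H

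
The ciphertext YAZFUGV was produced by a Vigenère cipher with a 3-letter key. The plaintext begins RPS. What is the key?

Subtract each crib letter from the matching ciphertext letter (mod 26):
Y(24)−R(17)=7 → H
A(0)−P(15)=-15≡11 → L
Z(25)−S(18)=7 → H

HLH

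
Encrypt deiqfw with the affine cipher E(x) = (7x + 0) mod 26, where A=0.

vceijy

d(3): 7·3+0=21 → v
e(4): 7·4+0=28≡2 → c
i(8): 7·8+0=56≡4 → e
q(16): 7·16+0=112≡8 → i
f(5): 7·5+0=35≡9 → j
w(22): 7·22+0=154≡24 → y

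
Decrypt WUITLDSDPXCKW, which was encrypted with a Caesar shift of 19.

DBPASKZKWEJRD

W(22): 22−19=3 → D
U(20): 20−19=1 → B
I(8): 8−19=-11≡15 → P
T(19): 19−19=0 → A
L(11): 11−19=-8≡18 → S
D(3): 3−19=-16≡10 → K
S(18): 18−19=-1≡25 → Z
D(3): 3−19=-16≡10 → K
P(15): 15−19=-4≡22 → W
X(23): 23−19=4 → E
C(2): 2−19=-17≡9 → J
K(10): 10−19=-9≡17 → R
W(22): 22−19=3 → D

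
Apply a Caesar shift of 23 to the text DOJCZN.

ALGZWK

D(3): 3+23=26≡0 → A
O(14): 14+23=37≡11 → L
J(9): 9+23=32≡6 → G
C(2): 2+23=25 → Z
Z(25): 25+23=48≡22 → W
N(13): 13+23=36≡10 → K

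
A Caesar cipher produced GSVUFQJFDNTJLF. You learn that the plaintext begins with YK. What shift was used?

From the crib: G(6)−Y(24)=-18≡8, so the shift is 8.

8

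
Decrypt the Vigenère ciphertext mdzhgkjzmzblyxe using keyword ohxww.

Repeat the key across the ciphertext: ohxwwohxwwohxww
m(12)−o(14): -2≡24 → y
d(3)−h(7): -4≡22 → w
z(25)−x(23): 2 → c
h(7)−w(22): -15≡11 → l
g(6)−w(22): -16≡10 → k
k(10)−o(14): -4≡22 → w
j(9)−h(7): 2 → c
z(25)−x(23): 2 → c
m(12)−w(22): -10≡16 → q
z(25)−w(22): 3 → d
b(1)−o(14): -13≡13 → n
l(11)−h(7): 4 → e
y(24)−x(23): 1 → b
x(23)−w(22): 1 → b
e(4)−w(22): -18≡8 → i

ywclkwccqdnebbi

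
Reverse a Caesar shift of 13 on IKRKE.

VXEXR

I(8): 8−13=-5≡21 → V
K(10): 10−13=-3≡23 → X
R(17): 17−13=4 → E
K(10): 10−13=-3≡23 → X
E(4): 4−13=-9≡17 → R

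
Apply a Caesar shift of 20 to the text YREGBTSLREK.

Y(24): 24+20=44≡18 → S
R(17): 17+20=37≡11 → L
E(4): 4+20=24 → Y
G(6): 6+20=26≡0 → A
B(1): 1+20=21 → V
T(19): 19+20=39≡13 → N
S(18): 18+20=38≡12 → M
L(11): 11+20=31≡5 → F
R(17): 17+20=37≡11 → L
E(4): 4+20=24 → Y
K(10): 10+20=30≡4 → E

SLYAVNMFLYE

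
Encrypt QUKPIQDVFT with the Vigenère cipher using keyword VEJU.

Repeat the key across the message: VEJUVEJUVE
Q(16)+V(21): 37≡11 → L
U(20)+E(4): 24 → Y
K(10)+J(9): 19 → T
P(15)+U(20): 35≡9 → J
I(8)+V(21): 29≡3 → D
Q(16)+E(4): 20 → U
D(3)+J(9): 12 → M
V(21)+U(20): 41≡15 → P
F(5)+V(21): 26≡0 → A
T(19)+E(4): 23 → X

LYTJDUMPAX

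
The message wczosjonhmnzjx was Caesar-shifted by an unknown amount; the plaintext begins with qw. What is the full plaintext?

qwtimdihbghtdr

From the crib: w(22)−q(16)=6, so the shift is 6.
Subtract 6 from each ciphertext letter:
w(22): 22−6=16 → q
c(2): 2−6=-4≡22 → w
z(25): 25−6=19 → t
o(14): 14−6=8 → i
s(18): 18−6=12 → m
j(9): 9−6=3 → d
o(14): 14−6=8 → i
n(13): 13−6=7 → h
h(7): 7−6=1 → b
m(12): 12−6=6 → g
n(13): 13−6=7 → h
z(25): 25−6=19 → t
j(9): 9−6=3 → d
x(23): 23−6=17 → r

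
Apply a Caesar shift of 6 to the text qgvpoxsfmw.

wmbvudylsc

q(16): 16+6=22 → w
g(6): 6+6=12 → m
v(21): 21+6=27≡1 → b
p(15): 15+6=21 → v
o(14): 14+6=20 → u
x(23): 23+6=29≡3 → d
s(18): 18+6=24 → y
f(5): 5+6=11 → l
m(12): 12+6=18 → s
w(22): 22+6=28≡2 → c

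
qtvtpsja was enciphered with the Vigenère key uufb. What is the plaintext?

Repeat the key across the ciphertext: uufbuufb
q(16)−u(20): -4≡22 → w
t(19)−u(20): -1≡25 → z
v(21)−f(5): 16 → q
t(19)−b(1): 18 → s
p(15)−u(20): -5≡21 → v
s(18)−u(20): -2≡24 → y
j(9)−f(5): 4 → e
a(0)−b(1): -1≡25 → z

wzqsvyez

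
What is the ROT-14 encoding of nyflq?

bmtze

n(13): 13+14=27≡1 → b
y(24): 24+14=38≡12 → m
f(5): 5+14=19 → t
l(11): 11+14=25 → z
q(16): 16+14=30≡4 → e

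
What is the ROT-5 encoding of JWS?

OBX

J(9): 9+5=14 → O
W(22): 22+5=27≡1 → B
S(18): 18+5=23 → X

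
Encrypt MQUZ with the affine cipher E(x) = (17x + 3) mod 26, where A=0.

ZPFM

M(12): 17·12+3=207≡25 → Z
Q(16): 17·16+3=275≡15 → P
U(20): 17·20+3=343≡5 → F
Z(25): 17·25+3=428≡12 → M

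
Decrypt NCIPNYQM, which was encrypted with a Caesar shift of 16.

N(13): 13−16=-3≡23 → X
C(2): 2−16=-14≡12 → M
I(8): 8−16=-8≡18 → S
P(15): 15−16=-1≡25 → Z
N(13): 13−16=-3≡23 → X
Y(24): 24−16=8 → I
Q(16): 16−16=0 → A
M(12): 12−16=-4≡22 → W

XMSZXIAW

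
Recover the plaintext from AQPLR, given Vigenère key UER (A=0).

GMYRN

Repeat the key across the ciphertext: UERUE
A(0)−U(20): -20≡6 → G
Q(16)−E(4): 12 → M
P(15)−R(17): -2≡24 → Y
L(11)−U(20): -9≡17 → R
R(17)−E(4): 13 → N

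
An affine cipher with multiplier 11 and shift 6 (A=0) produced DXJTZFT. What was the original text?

VLFNXHN

The inverse of 11 mod 26 is 19, since 11·19=209≡1. Apply D(y)=19·(y−6) mod 26:
D(3): 19·(3−6)=-57≡21 → V
X(23): 19·(23−6)=323≡11 → L
J(9): 19·(9−6)=57≡5 → F
T(19): 19·(19−6)=247≡13 → N
Z(25): 19·(25−6)=361≡23 → X
F(5): 19·(5−6)=-19≡7 → H
T(19): 19·(19−6)=247≡13 → N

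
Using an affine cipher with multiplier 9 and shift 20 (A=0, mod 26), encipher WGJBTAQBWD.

KWXDJUIDKV

W(22): 9·22+20=218≡10 → K
G(6): 9·6+20=74≡22 → W
J(9): 9·9+20=101≡23 → X
B(1): 9·1+20=29≡3 → D
T(19): 9·19+20=191≡9 → J
A(0): 9·0+20=20 → U
Q(16): 9·16+20=164≡8 → I
B(1): 9·1+20=29≡3 → D
W(22): 9·22+20=218≡10 → K
D(3): 9·3+20=47≡21 → V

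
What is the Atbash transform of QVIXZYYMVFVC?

JERCABBNEUEX

Q(16) → J(9)
V(21) → E(4)
I(8) → R(17)
X(23) → C(2)
Z(25) → A(0)
Y(24) → B(1)
Y(24) → B(1)
M(12) → N(13)
V(21) → E(4)
F(5) → U(20)
V(21) → E(4)
C(2) → X(23)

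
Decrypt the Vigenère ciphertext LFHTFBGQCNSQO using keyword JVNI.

CKULWGTITSFIF

Repeat the key across the ciphertext: JVNIJVNIJVNIJ
L(11)−J(9): 2 → C
F(5)−V(21): -16≡10 → K
H(7)−N(13): -6≡20 → U
T(19)−I(8): 11 → L
F(5)−J(9): -4≡22 → W
B(1)−V(21): -20≡6 → G
G(6)−N(13): -7≡19 → T
Q(16)−I(8): 8 → I
C(2)−J(9): -7≡19 → T
N(13)−V(21): -8≡18 → S
S(18)−N(13): 5 → F
Q(16)−I(8): 8 → I
O(14)−J(9): 5 → F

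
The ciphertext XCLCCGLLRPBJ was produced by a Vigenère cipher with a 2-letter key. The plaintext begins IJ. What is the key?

PT

Subtract each crib letter from the matching ciphertext letter (mod 26):
X(23)−I(8)=15 → P
C(2)−J(9)=-7≡19 → T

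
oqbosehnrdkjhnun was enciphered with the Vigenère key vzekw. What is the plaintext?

Repeat the key across the ciphertext: vzekwvzekwvzekwv
o(14)−v(21): -7≡19 → t
q(16)−z(25): -9≡17 → r
b(1)−e(4): -3≡23 → x
o(14)−k(10): 4 → e
s(18)−w(22): -4≡22 → w
e(4)−v(21): -17≡9 → j
h(7)−z(25): -18≡8 → i
n(13)−e(4): 9 → j
r(17)−k(10): 7 → h
d(3)−w(22): -19≡7 → h
k(10)−v(21): -11≡15 → p
j(9)−z(25): -16≡10 → k
h(7)−e(4): 3 → d
n(13)−k(10): 3 → d
u(20)−w(22): -2≡24 → y
n(13)−v(21): -8≡18 → s

trxewjijhhpkddys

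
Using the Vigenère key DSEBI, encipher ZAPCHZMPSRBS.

Repeat the key across the message: DSEBIDSEBIDS
Z(25)+D(3): 28≡2 → C
A(0)+S(18): 18 → S
P(15)+E(4): 19 → T
C(2)+B(1): 3 → D
H(7)+I(8): 15 → P
Z(25)+D(3): 28≡2 → C
M(12)+S(18): 30≡4 → E
P(15)+E(4): 19 → T
S(18)+B(1): 19 → T
R(17)+I(8): 25 → Z
B(1)+D(3): 4 → E
S(18)+S(18): 36≡10 → K

CSTDPCETTZEK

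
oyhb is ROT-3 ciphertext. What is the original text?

lvey

o(14): 14−3=11 → l
y(24): 24−3=21 → v
h(7): 7−3=4 → e
b(1): 1−3=-2≡24 → y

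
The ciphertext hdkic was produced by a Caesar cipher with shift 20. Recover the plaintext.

njqoi

h(7): 7−20=-13≡13 → n
d(3): 3−20=-17≡9 → j
k(10): 10−20=-10≡16 → q
i(8): 8−20=-12≡14 → o
c(2): 2−20=-18≡8 → i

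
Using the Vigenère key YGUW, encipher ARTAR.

YXNWP

Repeat the key across the message: YGUWY
A(0)+Y(24): 24 → Y
R(17)+G(6): 23 → X
T(19)+U(20): 39≡13 → N
A(0)+W(22): 22 → W
R(17)+Y(24): 41≡15 → P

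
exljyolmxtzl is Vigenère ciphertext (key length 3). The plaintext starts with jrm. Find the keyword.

vgz

Subtract each crib letter from the matching ciphertext letter (mod 26):
e(4)−j(9)=-5≡21 → v
x(23)−r(17)=6 → g
l(11)−m(12)=-1≡25 → z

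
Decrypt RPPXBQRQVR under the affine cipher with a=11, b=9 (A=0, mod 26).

The inverse of 11 mod 26 is 19, since 11·19=209≡1. Apply D(y)=19·(y−9) mod 26:
R(17): 19·(17−9)=152≡22 → W
P(15): 19·(15−9)=114≡10 → K
P(15): 19·(15−9)=114≡10 → K
X(23): 19·(23−9)=266≡6 → G
B(1): 19·(1−9)=-152≡4 → E
Q(16): 19·(16−9)=133≡3 → D
R(17): 19·(17−9)=152≡22 → W
Q(16): 19·(16−9)=133≡3 → D
V(21): 19·(21−9)=228≡20 → U
R(17): 19·(17−9)=152≡22 → W

WKKGEDWDUW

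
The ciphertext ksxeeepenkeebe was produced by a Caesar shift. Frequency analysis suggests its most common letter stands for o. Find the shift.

16

The most frequent ciphertext letter is e (appears 7 times).
e is position 4; o is position 14.
Shift = -10≡16.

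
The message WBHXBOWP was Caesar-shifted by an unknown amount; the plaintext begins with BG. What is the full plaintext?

From the crib: W(22)−B(1)=21, so the shift is 21.
Subtract 21 from each ciphertext letter:
W(22): 22−21=1 → B
B(1): 1−21=-20≡6 → G
H(7): 7−21=-14≡12 → M
X(23): 23−21=2 → C
B(1): 1−21=-20≡6 → G
O(14): 14−21=-7≡19 → T
W(22): 22−21=1 → B
P(15): 15−21=-6≡20 → U

BGMCGTBU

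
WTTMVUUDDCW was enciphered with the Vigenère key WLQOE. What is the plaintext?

Repeat the key across the ciphertext: WLQOEWLQOEW
W(22)−W(22): 0 → A
T(19)−L(11): 8 → I
T(19)−Q(16): 3 → D
M(12)−O(14): -2≡24 → Y
V(21)−E(4): 17 → R
U(20)−W(22): -2≡24 → Y
U(20)−L(11): 9 → J
D(3)−Q(16): -13≡13 → N
D(3)−O(14): -11≡15 → P
C(2)−E(4): -2≡24 → Y
W(22)−W(22): 0 → A

AIDYRYJNPYA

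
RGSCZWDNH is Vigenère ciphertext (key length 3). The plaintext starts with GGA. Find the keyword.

Subtract each crib letter from the matching ciphertext letter (mod 26):
R(17)−G(6)=11 → L
G(6)−G(6)=0 → A
S(18)−A(0)=18 → S

LAS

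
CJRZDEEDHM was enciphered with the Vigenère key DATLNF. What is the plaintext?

ZJYOQZBDOB

Repeat the key across the ciphertext: DATLNFDATL
C(2)−D(3): -1≡25 → Z
J(9)−A(0): 9 → J
R(17)−T(19): -2≡24 → Y
Z(25)−L(11): 14 → O
D(3)−N(13): -10≡16 → Q
E(4)−F(5): -1≡25 → Z
E(4)−D(3): 1 → B
D(3)−A(0): 3 → D
H(7)−T(19): -12≡14 → O
M(12)−L(11): 1 → B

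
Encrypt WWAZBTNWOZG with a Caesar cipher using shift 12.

IIMLNFZIALS

W(22): 22+12=34≡8 → I
W(22): 22+12=34≡8 → I
A(0): 0+12=12 → M
Z(25): 25+12=37≡11 → L
B(1): 1+12=13 → N
T(19): 19+12=31≡5 → F
N(13): 13+12=25 → Z
W(22): 22+12=34≡8 → I
O(14): 14+12=26≡0 → A
Z(25): 25+12=37≡11 → L
G(6): 6+12=18 → S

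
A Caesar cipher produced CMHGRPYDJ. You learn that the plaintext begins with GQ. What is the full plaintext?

From the crib: C(2)−G(6)=-4≡22, so the shift is 22.
Subtract 22 from each ciphertext letter:
C(2): 2−22=-20≡6 → G
M(12): 12−22=-10≡16 → Q
H(7): 7−22=-15≡11 → L
G(6): 6−22=-16≡10 → K
R(17): 17−22=-5≡21 → V
P(15): 15−22=-7≡19 → T
Y(24): 24−22=2 → C
D(3): 3−22=-19≡7 → H
J(9): 9−22=-13≡13 → N

GQLKVTCHN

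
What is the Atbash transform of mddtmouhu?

m(12) → n(13)
d(3) → w(22)
d(3) → w(22)
t(19) → g(6)
m(12) → n(13)
o(14) → l(11)
u(20) → f(5)
h(7) → s(18)
u(20) → f(5)

nwwgnlfsf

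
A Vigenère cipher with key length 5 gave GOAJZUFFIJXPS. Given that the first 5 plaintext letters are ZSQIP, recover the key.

Subtract each crib letter from the matching ciphertext letter (mod 26):
G(6)−Z(25)=-19≡7 → H
O(14)−S(18)=-4≡22 → W
A(0)−Q(16)=-16≡10 → K
J(9)−I(8)=1 → B
Z(25)−P(15)=10 → K

HWKBK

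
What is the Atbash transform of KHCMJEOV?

K(10) → P(15)
H(7) → S(18)
C(2) → X(23)
M(12) → N(13)
J(9) → Q(16)
E(4) → V(21)
O(14) → L(11)
V(21) → E(4)

PSXNQVLE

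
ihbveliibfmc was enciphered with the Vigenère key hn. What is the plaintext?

buuixybvusfp

Repeat the key across the ciphertext: hnhnhnhnhnhn
i(8)−h(7): 1 → b
h(7)−n(13): -6≡20 → u
b(1)−h(7): -6≡20 → u
v(21)−n(13): 8 → i
e(4)−h(7): -3≡23 → x
l(11)−n(13): -2≡24 → y
i(8)−h(7): 1 → b
i(8)−n(13): -5≡21 → v
b(1)−h(7): -6≡20 → u
f(5)−n(13): -8≡18 → s
m(12)−h(7): 5 → f
c(2)−n(13): -11≡15 → p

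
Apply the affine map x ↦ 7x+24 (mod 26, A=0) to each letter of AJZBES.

YJRFAU

A(0): 7·0+24=24 → Y
J(9): 7·9+24=87≡9 → J
Z(25): 7·25+24=199≡17 → R
B(1): 7·1+24=31≡5 → F
E(4): 7·4+24=52≡0 → A
S(18): 7·18+24=150≡20 → U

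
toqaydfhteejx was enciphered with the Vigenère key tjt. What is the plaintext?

Repeat the key across the ciphertext: tjttjttjttjtt
t(19)−t(19): 0 → a
o(14)−j(9): 5 → f
q(16)−t(19): -3≡23 → x
a(0)−t(19): -19≡7 → h
y(24)−j(9): 15 → p
d(3)−t(19): -16≡10 → k
f(5)−t(19): -14≡12 → m
h(7)−j(9): -2≡24 → y
t(19)−t(19): 0 → a
e(4)−t(19): -15≡11 → l
e(4)−j(9): -5≡21 → v
j(9)−t(19): -10≡16 → q
x(23)−t(19): 4 → e

afxhpkmyalvqe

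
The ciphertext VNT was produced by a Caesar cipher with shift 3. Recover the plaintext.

SKQ

V(21): 21−3=18 → S
N(13): 13−3=10 → K
T(19): 19−3=16 → Q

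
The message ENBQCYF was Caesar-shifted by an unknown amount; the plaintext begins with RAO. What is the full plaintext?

From the crib: E(4)−R(17)=-13≡13, so the shift is 13.
Subtract 13 from each ciphertext letter:
E(4): 4−13=-9≡17 → R
N(13): 13−13=0 → A
B(1): 1−13=-12≡14 → O
Q(16): 16−13=3 → D
C(2): 2−13=-11≡15 → P
Y(24): 24−13=11 → L
F(5): 5−13=-8≡18 → S

RAODPLS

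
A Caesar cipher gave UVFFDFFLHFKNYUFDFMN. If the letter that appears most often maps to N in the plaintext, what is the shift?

18

The most frequent ciphertext letter is F (appears 7 times).
F is position 5; N is position 13.
Shift = -8≡18.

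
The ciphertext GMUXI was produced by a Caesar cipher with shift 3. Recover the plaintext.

DJRUF

G(6): 6−3=3 → D
M(12): 12−3=9 → J
U(20): 20−3=17 → R
X(23): 23−3=20 → U
I(8): 8−3=5 → F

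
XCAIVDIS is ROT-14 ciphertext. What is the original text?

X(23): 23−14=9 → J
C(2): 2−14=-12≡14 → O
A(0): 0−14=-14≡12 → M
I(8): 8−14=-6≡20 → U
V(21): 21−14=7 → H
D(3): 3−14=-11≡15 → P
I(8): 8−14=-6≡20 → U
S(18): 18−14=4 → E

JOMUHPUE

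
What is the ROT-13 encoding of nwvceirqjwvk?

ajiprvedwjix

n(13): 13+13=26≡0 → a
w(22): 22+13=35≡9 → j
v(21): 21+13=34≡8 → i
c(2): 2+13=15 → p
e(4): 4+13=17 → r
i(8): 8+13=21 → v
r(17): 17+13=30≡4 → e
q(16): 16+13=29≡3 → d
j(9): 9+13=22 → w
w(22): 22+13=35≡9 → j
v(21): 21+13=34≡8 → i
k(10): 10+13=23 → x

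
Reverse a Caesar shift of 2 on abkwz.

yziux

a(0): 0−2=-2≡24 → y
b(1): 1−2=-1≡25 → z
k(10): 10−2=8 → i
w(22): 22−2=20 → u
z(25): 25−2=23 → x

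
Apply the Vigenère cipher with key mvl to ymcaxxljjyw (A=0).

Repeat the key across the message: mvlmvlmvlmv
y(24)+m(12): 36≡10 → k
m(12)+v(21): 33≡7 → h
c(2)+l(11): 13 → n
a(0)+m(12): 12 → m
x(23)+v(21): 44≡18 → s
x(23)+l(11): 34≡8 → i
l(11)+m(12): 23 → x
j(9)+v(21): 30≡4 → e
j(9)+l(11): 20 → u
y(24)+m(12): 36≡10 → k
w(22)+v(21): 43≡17 → r

khnmsixeukr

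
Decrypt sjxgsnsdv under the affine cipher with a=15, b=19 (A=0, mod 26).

ticntktso

The inverse of 15 mod 26 is 7, since 15·7=105≡1. Apply D(y)=7·(y−19) mod 26:
s(18): 7·(18−19)=-7≡19 → t
j(9): 7·(9−19)=-70≡8 → i
x(23): 7·(23−19)=28≡2 → c
g(6): 7·(6−19)=-91≡13 → n
s(18): 7·(18−19)=-7≡19 → t
n(13): 7·(13−19)=-42≡10 → k
s(18): 7·(18−19)=-7≡19 → t
d(3): 7·(3−19)=-112≡18 → s
v(21): 7·(21−19)=14 → o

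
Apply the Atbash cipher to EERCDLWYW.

VVIXWODBD

E(4) → V(21)
E(4) → V(21)
R(17) → I(8)
C(2) → X(23)
D(3) → W(22)
L(11) → O(14)
W(22) → D(3)
Y(24) → B(1)
W(22) → D(3)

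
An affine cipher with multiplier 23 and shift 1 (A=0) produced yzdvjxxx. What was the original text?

bsicgkkk

The inverse of 23 mod 26 is 17, since 23·17=391≡1. Apply D(y)=17·(y−1) mod 26:
y(24): 17·(24−1)=391≡1 → b
z(25): 17·(25−1)=408≡18 → s
d(3): 17·(3−1)=34≡8 → i
v(21): 17·(21−1)=340≡2 → c
j(9): 17·(9−1)=136≡6 → g
x(23): 17·(23−1)=374≡10 → k
x(23): 17·(23−1)=374≡10 → k
x(23): 17·(23−1)=374≡10 → k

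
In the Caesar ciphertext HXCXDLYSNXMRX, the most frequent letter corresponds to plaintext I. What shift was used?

The most frequent ciphertext letter is X (appears 4 times).
X is position 23; I is position 8.
Shift = 15.

15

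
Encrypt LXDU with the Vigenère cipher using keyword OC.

ZZRW

Repeat the key across the message: OCOC
L(11)+O(14): 25 → Z
X(23)+C(2): 25 → Z
D(3)+O(14): 17 → R
U(20)+C(2): 22 → W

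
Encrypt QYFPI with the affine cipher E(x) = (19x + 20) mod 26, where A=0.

Q(16): 19·16+20=324≡12 → M
Y(24): 19·24+20=476≡8 → I
F(5): 19·5+20=115≡11 → L
P(15): 19·15+20=305≡19 → T
I(8): 19·8+20=172≡16 → Q

MILTQ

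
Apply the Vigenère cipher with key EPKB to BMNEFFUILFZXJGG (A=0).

Repeat the key across the message: EPKBEPKBEPKBEPK
B(1)+E(4): 5 → F
M(12)+P(15): 27≡1 → B
N(13)+K(10): 23 → X
E(4)+B(1): 5 → F
F(5)+E(4): 9 → J
F(5)+P(15): 20 → U
U(20)+K(10): 30≡4 → E
I(8)+B(1): 9 → J
L(11)+E(4): 15 → P
F(5)+P(15): 20 → U
Z(25)+K(10): 35≡9 → J
X(23)+B(1): 24 → Y
J(9)+E(4): 13 → N
G(6)+P(15): 21 → V
G(6)+K(10): 16 → Q

FBXFJUEJPUJYNVQ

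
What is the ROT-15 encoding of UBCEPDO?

JQRTESD

U(20): 20+15=35≡9 → J
B(1): 1+15=16 → Q
C(2): 2+15=17 → R
E(4): 4+15=19 → T
P(15): 15+15=30≡4 → E
D(3): 3+15=18 → S
O(14): 14+15=29≡3 → D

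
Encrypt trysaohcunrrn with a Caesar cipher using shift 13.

t(19): 19+13=32≡6 → g
r(17): 17+13=30≡4 → e
y(24): 24+13=37≡11 → l
s(18): 18+13=31≡5 → f
a(0): 0+13=13 → n
o(14): 14+13=27≡1 → b
h(7): 7+13=20 → u
c(2): 2+13=15 → p
u(20): 20+13=33≡7 → h
n(13): 13+13=26≡0 → a
r(17): 17+13=30≡4 → e
r(17): 17+13=30≡4 → e
n(13): 13+13=26≡0 → a

gelfnbuphaeea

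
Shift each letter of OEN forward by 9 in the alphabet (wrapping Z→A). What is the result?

O(14): 14+9=23 → X
E(4): 4+9=13 → N
N(13): 13+9=22 → W

XNW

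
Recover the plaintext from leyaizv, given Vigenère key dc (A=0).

Repeat the key across the ciphertext: dcdcdcd
l(11)−d(3): 8 → i
e(4)−c(2): 2 → c
y(24)−d(3): 21 → v
a(0)−c(2): -2≡24 → y
i(8)−d(3): 5 → f
z(25)−c(2): 23 → x
v(21)−d(3): 18 → s

icvyfxs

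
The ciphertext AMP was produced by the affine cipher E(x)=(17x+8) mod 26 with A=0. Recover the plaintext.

YOF

The inverse of 17 mod 26 is 23, since 17·23=391≡1. Apply D(y)=23·(y−8) mod 26:
A(0): 23·(0−8)=-184≡24 → Y
M(12): 23·(12−8)=92≡14 → O
P(15): 23·(15−8)=161≡5 → F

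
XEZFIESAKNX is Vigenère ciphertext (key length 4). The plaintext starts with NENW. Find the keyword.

KAMJ

Subtract each crib letter from the matching ciphertext letter (mod 26):
X(23)−N(13)=10 → K
E(4)−E(4)=0 → A
Z(25)−N(13)=12 → M
F(5)−W(22)=-17≡9 → J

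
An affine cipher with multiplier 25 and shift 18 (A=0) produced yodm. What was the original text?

uepg

The inverse of 25 mod 26 is 25, since 25·25=625≡1. Apply D(y)=25·(y−18) mod 26:
y(24): 25·(24−18)=150≡20 → u
o(14): 25·(14−18)=-100≡4 → e
d(3): 25·(3−18)=-375≡15 → p
m(12): 25·(12−18)=-150≡6 → g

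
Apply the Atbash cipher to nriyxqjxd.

mirbcjqcw

n(13) → m(12)
r(17) → i(8)
i(8) → r(17)
y(24) → b(1)
x(23) → c(2)
q(16) → j(9)
j(9) → q(16)
x(23) → c(2)
d(3) → w(22)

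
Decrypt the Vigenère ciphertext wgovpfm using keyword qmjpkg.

Repeat the key across the ciphertext: qmjpkgq
w(22)−q(16): 6 → g
g(6)−m(12): -6≡20 → u
o(14)−j(9): 5 → f
v(21)−p(15): 6 → g
p(15)−k(10): 5 → f
f(5)−g(6): -1≡25 → z
m(12)−q(16): -4≡22 → w

gufgfzw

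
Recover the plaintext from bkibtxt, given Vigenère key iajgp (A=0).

tkzvept

Repeat the key across the ciphertext: iajgpia
b(1)−i(8): -7≡19 → t
k(10)−a(0): 10 → k
i(8)−j(9): -1≡25 → z
b(1)−g(6): -5≡21 → v
t(19)−p(15): 4 → e
x(23)−i(8): 15 → p
t(19)−a(0): 19 → t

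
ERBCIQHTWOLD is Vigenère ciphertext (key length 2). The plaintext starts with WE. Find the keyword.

Subtract each crib letter from the matching ciphertext letter (mod 26):
E(4)−W(22)=-18≡8 → I
R(17)−E(4)=13 → N

IN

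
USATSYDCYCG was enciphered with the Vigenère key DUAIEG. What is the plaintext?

Repeat the key across the ciphertext: DUAIEGDUAIE
U(20)−D(3): 17 → R
S(18)−U(20): -2≡24 → Y
A(0)−A(0): 0 → A
T(19)−I(8): 11 → L
S(18)−E(4): 14 → O
Y(24)−G(6): 18 → S
D(3)−D(3): 0 → A
C(2)−U(20): -18≡8 → I
Y(24)−A(0): 24 → Y
C(2)−I(8): -6≡20 → U
G(6)−E(4): 2 → C

RYALOSAIYUC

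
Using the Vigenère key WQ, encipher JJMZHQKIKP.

FZIPDGGYGF

Repeat the key across the message: WQWQWQWQWQ
J(9)+W(22): 31≡5 → F
J(9)+Q(16): 25 → Z
M(12)+W(22): 34≡8 → I
Z(25)+Q(16): 41≡15 → P
H(7)+W(22): 29≡3 → D
Q(16)+Q(16): 32≡6 → G
K(10)+W(22): 32≡6 → G
I(8)+Q(16): 24 → Y
K(10)+W(22): 32≡6 → G
P(15)+Q(16): 31≡5 → F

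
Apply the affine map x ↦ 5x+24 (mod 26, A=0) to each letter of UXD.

UJN

U(20): 5·20+24=124≡20 → U
X(23): 5·23+24=139≡9 → J
D(3): 5·3+24=39≡13 → N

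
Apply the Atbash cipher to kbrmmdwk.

pyinnwdp

k(10) → p(15)
b(1) → y(24)
r(17) → i(8)
m(12) → n(13)
m(12) → n(13)
d(3) → w(22)
w(22) → d(3)
k(10) → p(15)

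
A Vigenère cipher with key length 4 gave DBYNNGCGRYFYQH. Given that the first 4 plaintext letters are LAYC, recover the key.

SBAL

Subtract each crib letter from the matching ciphertext letter (mod 26):
D(3)−L(11)=-8≡18 → S
B(1)−A(0)=1 → B
Y(24)−Y(24)=0 → A
N(13)−C(2)=11 → L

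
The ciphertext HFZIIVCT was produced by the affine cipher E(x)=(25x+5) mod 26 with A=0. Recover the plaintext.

YAGXXKDM

The inverse of 25 mod 26 is 25, since 25·25=625≡1. Apply D(y)=25·(y−5) mod 26:
H(7): 25·(7−5)=50≡24 → Y
F(5): 25·(5−5)=0 → A
Z(25): 25·(25−5)=500≡6 → G
I(8): 25·(8−5)=75≡23 → X
I(8): 25·(8−5)=75≡23 → X
V(21): 25·(21−5)=400≡10 → K
C(2): 25·(2−5)=-75≡3 → D
T(19): 25·(19−5)=350≡12 → M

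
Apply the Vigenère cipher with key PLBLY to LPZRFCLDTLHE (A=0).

AAACDRWEEJWP

Repeat the key across the message: PLBLYPLBLYPL
L(11)+P(15): 26≡0 → A
P(15)+L(11): 26≡0 → A
Z(25)+B(1): 26≡0 → A
R(17)+L(11): 28≡2 → C
F(5)+Y(24): 29≡3 → D
C(2)+P(15): 17 → R
L(11)+L(11): 22 → W
D(3)+B(1): 4 → E
T(19)+L(11): 30≡4 → E
L(11)+Y(24): 35≡9 → J
H(7)+P(15): 22 → W
E(4)+L(11): 15 → P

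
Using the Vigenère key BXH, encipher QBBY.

RYIZ

Repeat the key across the message: BXHB
Q(16)+B(1): 17 → R
B(1)+X(23): 24 → Y
B(1)+H(7): 8 → I
Y(24)+B(1): 25 → Z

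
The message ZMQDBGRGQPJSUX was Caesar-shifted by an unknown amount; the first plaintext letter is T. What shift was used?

From the crib: Z(25)−T(19)=6, so the shift is 6.

6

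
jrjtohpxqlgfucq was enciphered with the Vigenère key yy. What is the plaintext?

Repeat the key across the ciphertext: yyyyyyyyyyyyyyy
j(9)−y(24): -15≡11 → l
r(17)−y(24): -7≡19 → t
j(9)−y(24): -15≡11 → l
t(19)−y(24): -5≡21 → v
o(14)−y(24): -10≡16 → q
h(7)−y(24): -17≡9 → j
p(15)−y(24): -9≡17 → r
x(23)−y(24): -1≡25 → z
q(16)−y(24): -8≡18 → s
l(11)−y(24): -13≡13 → n
g(6)−y(24): -18≡8 → i
f(5)−y(24): -19≡7 → h
u(20)−y(24): -4≡22 → w
c(2)−y(24): -22≡4 → e
q(16)−y(24): -8≡18 → s

ltlvqjrzsnihwes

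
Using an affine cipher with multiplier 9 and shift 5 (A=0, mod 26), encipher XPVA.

EKMF

X(23): 9·23+5=212≡4 → E
P(15): 9·15+5=140≡10 → K
V(21): 9·21+5=194≡12 → M
A(0): 9·0+5=5 → F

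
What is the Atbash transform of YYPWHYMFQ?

BBKDSBNUJ

Y(24) → B(1)
Y(24) → B(1)
P(15) → K(10)
W(22) → D(3)
H(7) → S(18)
Y(24) → B(1)
M(12) → N(13)
F(5) → U(20)
Q(16) → J(9)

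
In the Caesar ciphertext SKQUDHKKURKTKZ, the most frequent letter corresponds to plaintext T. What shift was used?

17

The most frequent ciphertext letter is K (appears 5 times).
K is position 10; T is position 19.
Shift = -9≡17.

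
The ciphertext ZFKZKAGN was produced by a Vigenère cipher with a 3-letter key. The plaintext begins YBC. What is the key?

Subtract each crib letter from the matching ciphertext letter (mod 26):
Z(25)−Y(24)=1 → B
F(5)−B(1)=4 → E
K(10)−C(2)=8 → I

BEI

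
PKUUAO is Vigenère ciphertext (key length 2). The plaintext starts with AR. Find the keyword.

Subtract each crib letter from the matching ciphertext letter (mod 26):
P(15)−A(0)=15 → P
K(10)−R(17)=-7≡19 → T

PT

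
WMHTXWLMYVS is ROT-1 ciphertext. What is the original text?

VLGSWVKLXUR

W(22): 22−1=21 → V
M(12): 12−1=11 → L
H(7): 7−1=6 → G
T(19): 19−1=18 → S
X(23): 23−1=22 → W
W(22): 22−1=21 → V
L(11): 11−1=10 → K
M(12): 12−1=11 → L
Y(24): 24−1=23 → X
V(21): 21−1=20 → U
S(18): 18−1=17 → R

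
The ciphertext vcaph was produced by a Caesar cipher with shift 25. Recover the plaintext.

v(21): 21−25=-4≡22 → w
c(2): 2−25=-23≡3 → d
a(0): 0−25=-25≡1 → b
p(15): 15−25=-10≡16 → q
h(7): 7−25=-18≡8 → i

wdbqi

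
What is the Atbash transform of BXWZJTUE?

B(1) → Y(24)
X(23) → C(2)
W(22) → D(3)
Z(25) → A(0)
J(9) → Q(16)
T(19) → G(6)
U(20) → F(5)
E(4) → V(21)

YCDAQGFV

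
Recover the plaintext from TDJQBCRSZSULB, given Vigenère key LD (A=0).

IAYNQZGPOPJIQ

Repeat the key across the ciphertext: LDLDLDLDLDLDL
T(19)−L(11): 8 → I
D(3)−D(3): 0 → A
J(9)−L(11): -2≡24 → Y
Q(16)−D(3): 13 → N
B(1)−L(11): -10≡16 → Q
C(2)−D(3): -1≡25 → Z
R(17)−L(11): 6 → G
S(18)−D(3): 15 → P
Z(25)−L(11): 14 → O
S(18)−D(3): 15 → P
U(20)−L(11): 9 → J
L(11)−D(3): 8 → I
B(1)−L(11): -10≡16 → Q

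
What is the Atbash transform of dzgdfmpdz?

watwunkwa

d(3) → w(22)
z(25) → a(0)
g(6) → t(19)
d(3) → w(22)
f(5) → u(20)
m(12) → n(13)
p(15) → k(10)
d(3) → w(22)
z(25) → a(0)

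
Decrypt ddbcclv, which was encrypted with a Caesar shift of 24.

ffdeenx

d(3): 3−24=-21≡5 → f
d(3): 3−24=-21≡5 → f
b(1): 1−24=-23≡3 → d
c(2): 2−24=-22≡4 → e
c(2): 2−24=-22≡4 → e
l(11): 11−24=-13≡13 → n
v(21): 21−24=-3≡23 → x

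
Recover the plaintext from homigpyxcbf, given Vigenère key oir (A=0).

tgvuyykplnx

Repeat the key across the ciphertext: oiroiroiroi
h(7)−o(14): -7≡19 → t
o(14)−i(8): 6 → g
m(12)−r(17): -5≡21 → v
i(8)−o(14): -6≡20 → u
g(6)−i(8): -2≡24 → y
p(15)−r(17): -2≡24 → y
y(24)−o(14): 10 → k
x(23)−i(8): 15 → p
c(2)−r(17): -15≡11 → l
b(1)−o(14): -13≡13 → n
f(5)−i(8): -3≡23 → x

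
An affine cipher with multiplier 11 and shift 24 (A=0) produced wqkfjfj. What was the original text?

The inverse of 11 mod 26 is 19, since 11·19=209≡1. Apply D(y)=19·(y−24) mod 26:
w(22): 19·(22−24)=-38≡14 → o
q(16): 19·(16−24)=-152≡4 → e
k(10): 19·(10−24)=-266≡20 → u
f(5): 19·(5−24)=-361≡3 → d
j(9): 19·(9−24)=-285≡1 → b
f(5): 19·(5−24)=-361≡3 → d
j(9): 19·(9−24)=-285≡1 → b

oeudbdb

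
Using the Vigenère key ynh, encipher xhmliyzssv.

vutjvfxfzt

Repeat the key across the message: ynhynhynhy
x(23)+y(24): 47≡21 → v
h(7)+n(13): 20 → u
m(12)+h(7): 19 → t
l(11)+y(24): 35≡9 → j
i(8)+n(13): 21 → v
y(24)+h(7): 31≡5 → f
z(25)+y(24): 49≡23 → x
s(18)+n(13): 31≡5 → f
s(18)+h(7): 25 → z
v(21)+y(24): 45≡19 → t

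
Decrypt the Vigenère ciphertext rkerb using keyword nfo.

Repeat the key across the ciphertext: nfonf
r(17)−n(13): 4 → e
k(10)−f(5): 5 → f
e(4)−o(14): -10≡16 → q
r(17)−n(13): 4 → e
b(1)−f(5): -4≡22 → w

efqew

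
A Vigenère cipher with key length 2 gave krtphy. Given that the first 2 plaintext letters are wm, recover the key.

of

Subtract each crib letter from the matching ciphertext letter (mod 26):
k(10)−w(22)=-12≡14 → o
r(17)−m(12)=5 → f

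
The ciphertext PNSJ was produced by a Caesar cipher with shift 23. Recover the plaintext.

P(15): 15−23=-8≡18 → S
N(13): 13−23=-10≡16 → Q
S(18): 18−23=-5≡21 → V
J(9): 9−23=-14≡12 → M

SQVM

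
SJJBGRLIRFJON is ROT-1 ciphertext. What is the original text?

S(18): 18−1=17 → R
J(9): 9−1=8 → I
J(9): 9−1=8 → I
B(1): 1−1=0 → A
G(6): 6−1=5 → F
R(17): 17−1=16 → Q
L(11): 11−1=10 → K
I(8): 8−1=7 → H
R(17): 17−1=16 → Q
F(5): 5−1=4 → E
J(9): 9−1=8 → I
O(14): 14−1=13 → N
N(13): 13−1=12 → M

RIIAFQKHQEINM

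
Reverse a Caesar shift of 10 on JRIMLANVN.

ZHYCBQDLD

J(9): 9−10=-1≡25 → Z
R(17): 17−10=7 → H
I(8): 8−10=-2≡24 → Y
M(12): 12−10=2 → C
L(11): 11−10=1 → B
A(0): 0−10=-10≡16 → Q
N(13): 13−10=3 → D
V(21): 21−10=11 → L
N(13): 13−10=3 → D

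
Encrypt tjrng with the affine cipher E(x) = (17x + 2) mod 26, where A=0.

nzfpa

t(19): 17·19+2=325≡13 → n
j(9): 17·9+2=155≡25 → z
r(17): 17·17+2=291≡5 → f
n(13): 17·13+2=223≡15 → p
g(6): 17·6+2=104≡0 → a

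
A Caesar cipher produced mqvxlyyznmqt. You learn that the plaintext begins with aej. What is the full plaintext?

aejlzmmnbaeh

From the crib: m(12)−a(0)=12, so the shift is 12.
Subtract 12 from each ciphertext letter:
m(12): 12−12=0 → a
q(16): 16−12=4 → e
v(21): 21−12=9 → j
x(23): 23−12=11 → l
l(11): 11−12=-1≡25 → z
y(24): 24−12=12 → m
y(24): 24−12=12 → m
z(25): 25−12=13 → n
n(13): 13−12=1 → b
m(12): 12−12=0 → a
q(16): 16−12=4 → e
t(19): 19−12=7 → h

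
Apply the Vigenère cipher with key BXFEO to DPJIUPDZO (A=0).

Repeat the key across the message: BXFEOBXFE
D(3)+B(1): 4 → E
P(15)+X(23): 38≡12 → M
J(9)+F(5): 14 → O
I(8)+E(4): 12 → M
U(20)+O(14): 34≡8 → I
P(15)+B(1): 16 → Q
D(3)+X(23): 26≡0 → A
Z(25)+F(5): 30≡4 → E
O(14)+E(4): 18 → S

EMOMIQAES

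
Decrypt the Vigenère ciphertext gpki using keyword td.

nmrf

Repeat the key across the ciphertext: tdtd
g(6)−t(19): -13≡13 → n
p(15)−d(3): 12 → m
k(10)−t(19): -9≡17 → r
i(8)−d(3): 5 → f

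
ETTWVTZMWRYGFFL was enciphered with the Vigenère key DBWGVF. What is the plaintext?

BSXQAOWLALDBCEP

Repeat the key across the ciphertext: DBWGVFDBWGVFDBW
E(4)−D(3): 1 → B
T(19)−B(1): 18 → S
T(19)−W(22): -3≡23 → X
W(22)−G(6): 16 → Q
V(21)−V(21): 0 → A
T(19)−F(5): 14 → O
Z(25)−D(3): 22 → W
M(12)−B(1): 11 → L
W(22)−W(22): 0 → A
R(17)−G(6): 11 → L
Y(24)−V(21): 3 → D
G(6)−F(5): 1 → B
F(5)−D(3): 2 → C
F(5)−B(1): 4 → E
L(11)−W(22): -11≡15 → P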